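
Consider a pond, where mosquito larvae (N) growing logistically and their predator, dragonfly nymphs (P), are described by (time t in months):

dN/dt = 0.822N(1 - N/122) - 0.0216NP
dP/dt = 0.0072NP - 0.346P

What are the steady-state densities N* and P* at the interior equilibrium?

N* ≈ 48.1, P* ≈ 23.1

From dP/dt = 0 with P > 0: 0.0072N* = 0.346, so N* = 48.1.
Substitute into dN/dt = 0: 0.822(1 - 48.1/122) = 0.0216P*.
The bracket is 0.606, giving P* = 0.498/0.0216 = 23.1.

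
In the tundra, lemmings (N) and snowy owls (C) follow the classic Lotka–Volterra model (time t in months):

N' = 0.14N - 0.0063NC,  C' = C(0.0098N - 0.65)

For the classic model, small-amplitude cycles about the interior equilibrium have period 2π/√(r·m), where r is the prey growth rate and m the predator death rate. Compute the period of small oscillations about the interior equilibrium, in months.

Here r = 0.14 and m = 0.65, so r·m = 0.091.
ω = √0.091 = 0.302 per month, hence T = 2π/ω ≈ 20.8 months.

T ≈ 20.8 months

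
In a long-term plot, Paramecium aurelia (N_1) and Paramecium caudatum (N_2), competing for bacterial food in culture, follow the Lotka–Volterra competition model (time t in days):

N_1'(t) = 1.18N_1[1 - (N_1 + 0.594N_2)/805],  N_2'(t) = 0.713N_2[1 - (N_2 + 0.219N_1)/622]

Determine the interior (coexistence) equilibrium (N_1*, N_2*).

Setting both brackets to zero gives the nullclines N_1 + 0.594N_2 = 805 and 0.219N_1 + N_2 = 622.
Substituting N_2 = 622 - 0.219N_1 into the first: N_1(1 - 0.594·0.219) = 805 - 0.594·622.
So N_1* = 436/0.87 = 501, and then N_2* = 622 - 0.219·501 = 512.

N_1* ≈ 501, N_2* ≈ 512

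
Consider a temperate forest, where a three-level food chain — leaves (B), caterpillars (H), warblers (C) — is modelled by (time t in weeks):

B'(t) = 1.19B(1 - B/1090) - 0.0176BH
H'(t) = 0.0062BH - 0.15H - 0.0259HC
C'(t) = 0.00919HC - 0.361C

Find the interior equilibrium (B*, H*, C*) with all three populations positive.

B* ≈ 457, H* ≈ 39.3, C* ≈ 104

From dC/dt = 0: 0.00919H* = 0.361, so H* = 39.3.
From dB/dt = 0: 1.19(1 - B*/1090) = 0.0176·39.3, giving B* = 1090·(1 - 0.581) = 457.
From dH/dt = 0: 0.0062·457 - 0.15 = 0.0259C*, so C* = 2.68/0.0259 = 104.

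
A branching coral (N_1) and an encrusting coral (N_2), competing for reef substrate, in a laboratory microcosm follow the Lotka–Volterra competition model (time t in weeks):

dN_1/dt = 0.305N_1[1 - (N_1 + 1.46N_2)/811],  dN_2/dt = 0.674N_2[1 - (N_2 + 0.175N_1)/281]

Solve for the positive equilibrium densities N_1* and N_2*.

Setting both brackets to zero gives the nullclines N_1 + 1.46N_2 = 811 and 0.175N_1 + N_2 = 281.
Substituting N_2 = 281 - 0.175N_1 into the first: N_1(1 - 1.46·0.175) = 811 - 1.46·281.
So N_1* = 401/0.744 = 538, and then N_2* = 281 - 0.175·538 = 187.

N_1* ≈ 538, N_2* ≈ 187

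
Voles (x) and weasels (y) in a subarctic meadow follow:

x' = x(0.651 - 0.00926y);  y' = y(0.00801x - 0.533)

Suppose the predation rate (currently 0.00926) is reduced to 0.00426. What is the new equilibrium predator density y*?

At the interior fixed point, setting dx/dt = 0 with x > 0 fixes y* = (prey growth rate)/(xy coefficient) — independent of the other coefficients.
With the change, y* = 0.651/0.00426 = 153; it rises from 70.3.

y* ≈ 153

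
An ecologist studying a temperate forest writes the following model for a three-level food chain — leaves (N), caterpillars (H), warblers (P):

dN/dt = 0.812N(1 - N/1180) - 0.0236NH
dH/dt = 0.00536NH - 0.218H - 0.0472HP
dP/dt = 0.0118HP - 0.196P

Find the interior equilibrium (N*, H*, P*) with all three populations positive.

N* ≈ 610, H* ≈ 16.6, P* ≈ 64.7

From dP/dt = 0: 0.0118H* = 0.196, so H* = 16.6.
From dN/dt = 0: 0.812(1 - N*/1180) = 0.0236·16.6, giving N* = 1180·(1 - 0.483) = 610.
From dH/dt = 0: 0.00536·610 - 0.218 = 0.0472P*, so P* = 3.05/0.0472 = 64.7.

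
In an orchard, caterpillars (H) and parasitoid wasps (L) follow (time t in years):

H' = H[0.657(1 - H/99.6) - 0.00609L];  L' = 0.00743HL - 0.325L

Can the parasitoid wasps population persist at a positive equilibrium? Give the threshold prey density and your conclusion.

Threshold H = 43.7; K > 43.7, so yes, the predator persists.

The predator equation gives dL/dt > 0 only when H > 0.325/0.00743 = 43.7.
Without the predator, H → K = 99.6. Since 99.6 > 43.7, the predator can invade and persist.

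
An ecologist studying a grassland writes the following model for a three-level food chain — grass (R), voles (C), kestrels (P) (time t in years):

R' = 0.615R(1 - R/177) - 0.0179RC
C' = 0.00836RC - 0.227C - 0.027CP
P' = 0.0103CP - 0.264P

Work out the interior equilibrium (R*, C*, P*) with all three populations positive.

From dP/dt = 0: 0.0103C* = 0.264, so C* = 25.6.
From dR/dt = 0: 0.615(1 - R*/177) = 0.0179·25.6, giving R* = 177·(1 - 0.746) = 45.
From dC/dt = 0: 0.00836·45 - 0.227 = 0.027P*, so P* = 0.149/0.027 = 5.51.

R* ≈ 45, C* ≈ 25.6, P* ≈ 5.51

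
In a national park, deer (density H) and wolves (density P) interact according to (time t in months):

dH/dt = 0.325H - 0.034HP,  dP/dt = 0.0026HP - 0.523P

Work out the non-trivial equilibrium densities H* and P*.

H* ≈ 201, P* ≈ 9.56

Set dP/dt = 0 with P > 0: 0.0026H - 0.523 = 0, so H* = 0.523/0.0026 = 201.
Set dH/dt = 0 with H > 0: 0.325 - 0.034P = 0, so P* = 0.325/0.034 = 9.56.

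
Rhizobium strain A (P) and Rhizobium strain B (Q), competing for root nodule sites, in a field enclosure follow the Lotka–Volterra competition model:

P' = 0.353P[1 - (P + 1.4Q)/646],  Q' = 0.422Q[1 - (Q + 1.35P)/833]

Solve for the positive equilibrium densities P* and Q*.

P* ≈ 584, Q* ≈ 43.9

Setting both brackets to zero gives the nullclines P + 1.4Q = 646 and 1.35P + Q = 833.
Substituting Q = 833 - 1.35P into the first: P(1 - 1.4·1.35) = 646 - 1.4·833.
So P* = -520/-0.89 = 584, and then Q* = 833 - 1.35·584 = 43.9.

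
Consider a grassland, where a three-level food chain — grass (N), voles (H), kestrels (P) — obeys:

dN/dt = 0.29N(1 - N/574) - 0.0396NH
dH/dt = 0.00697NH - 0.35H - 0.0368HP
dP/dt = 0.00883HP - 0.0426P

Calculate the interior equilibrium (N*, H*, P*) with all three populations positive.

N* ≈ 196, H* ≈ 4.82, P* ≈ 27.6

From dP/dt = 0: 0.00883H* = 0.0426, so H* = 4.82.
From dN/dt = 0: 0.29(1 - N*/574) = 0.0396·4.82, giving N* = 574·(1 - 0.659) = 196.
From dH/dt = 0: 0.00697·196 - 0.35 = 0.0368P*, so P* = 1.02/0.0368 = 27.6.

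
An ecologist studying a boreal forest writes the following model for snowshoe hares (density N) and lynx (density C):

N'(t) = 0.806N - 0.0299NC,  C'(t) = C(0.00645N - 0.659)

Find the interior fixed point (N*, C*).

Set dC/dt = 0 with C > 0: 0.00645N - 0.659 = 0, so N* = 0.659/0.00645 = 102.
Set dN/dt = 0 with N > 0: 0.806 - 0.0299C = 0, so C* = 0.806/0.0299 = 27.

N* ≈ 102, C* ≈ 27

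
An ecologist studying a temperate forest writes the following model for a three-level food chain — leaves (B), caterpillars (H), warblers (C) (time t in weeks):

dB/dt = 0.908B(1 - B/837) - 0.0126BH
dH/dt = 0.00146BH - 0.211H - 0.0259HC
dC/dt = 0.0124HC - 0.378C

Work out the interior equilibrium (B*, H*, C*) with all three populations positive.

From dC/dt = 0: 0.0124H* = 0.378, so H* = 30.5.
From dB/dt = 0: 0.908(1 - B*/837) = 0.0126·30.5, giving B* = 837·(1 - 0.423) = 483.
From dH/dt = 0: 0.00146·483 - 0.211 = 0.0259C*, so C* = 0.494/0.0259 = 19.1.

B* ≈ 483, H* ≈ 30.5, C* ≈ 19.1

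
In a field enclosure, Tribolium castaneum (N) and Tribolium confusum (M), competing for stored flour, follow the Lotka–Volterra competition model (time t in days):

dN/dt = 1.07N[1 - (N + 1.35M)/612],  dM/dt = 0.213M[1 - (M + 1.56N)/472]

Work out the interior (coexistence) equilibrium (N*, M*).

Setting both brackets to zero gives the nullclines N + 1.35M = 612 and 1.56N + M = 472.
Substituting M = 472 - 1.56N into the first: N(1 - 1.35·1.56) = 612 - 1.35·472.
So N* = -25.2/-1.11 = 22.8, and then M* = 472 - 1.56·22.8 = 436.

N* ≈ 22.8, M* ≈ 436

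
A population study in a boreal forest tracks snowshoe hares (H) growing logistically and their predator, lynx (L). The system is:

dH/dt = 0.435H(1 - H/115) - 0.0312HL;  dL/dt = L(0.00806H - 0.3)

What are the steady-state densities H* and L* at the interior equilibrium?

H* ≈ 37.2, L* ≈ 9.43

From dL/dt = 0 with L > 0: 0.00806H* = 0.3, so H* = 37.2.
Substitute into dH/dt = 0: 0.435(1 - 37.2/115) = 0.0312L*.
The bracket is 0.676, giving L* = 0.294/0.0312 = 9.43.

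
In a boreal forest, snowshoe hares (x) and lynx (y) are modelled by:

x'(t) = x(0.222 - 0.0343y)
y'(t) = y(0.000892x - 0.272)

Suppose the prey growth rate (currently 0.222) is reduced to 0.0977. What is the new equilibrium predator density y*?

At the interior fixed point, setting dx/dt = 0 with x > 0 fixes y* = (prey growth rate)/(xy coefficient) — independent of the other coefficients.
With the change, y* = 0.0977/0.0343 = 2.85; it falls from 6.47.

y* ≈ 2.85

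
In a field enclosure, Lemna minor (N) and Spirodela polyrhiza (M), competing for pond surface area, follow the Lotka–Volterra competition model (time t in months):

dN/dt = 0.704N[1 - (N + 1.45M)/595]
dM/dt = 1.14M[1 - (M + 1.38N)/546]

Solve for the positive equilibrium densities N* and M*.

N* ≈ 197, M* ≈ 275

Setting both brackets to zero gives the nullclines N + 1.45M = 595 and 1.38N + M = 546.
Substituting M = 546 - 1.38N into the first: N(1 - 1.45·1.38) = 595 - 1.45·546.
So N* = -197/-1 = 197, and then M* = 546 - 1.38·197 = 275.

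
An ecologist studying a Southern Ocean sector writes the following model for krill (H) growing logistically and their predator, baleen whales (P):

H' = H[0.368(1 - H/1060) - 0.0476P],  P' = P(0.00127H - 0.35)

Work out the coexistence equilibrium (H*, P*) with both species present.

From dP/dt = 0 with P > 0: 0.00127H* = 0.35, so H* = 276.
Substitute into dH/dt = 0: 0.368(1 - 276/1060) = 0.0476P*.
The bracket is 0.74, giving P* = 0.272/0.0476 = 5.72.

H* ≈ 276, P* ≈ 5.72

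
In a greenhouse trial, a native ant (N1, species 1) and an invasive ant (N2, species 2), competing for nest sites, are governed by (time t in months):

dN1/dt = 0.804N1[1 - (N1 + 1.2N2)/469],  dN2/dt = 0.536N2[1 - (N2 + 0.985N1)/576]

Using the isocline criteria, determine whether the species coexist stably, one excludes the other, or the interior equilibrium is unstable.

species 2 excludes species 1

Compare the nullcline intercepts: K1/α12 = 469/1.2 = 391 < K2 = 576; K2/α21 = 576/0.985 = 585 > K1 = 469.
Since the inequalities point opposite ways, species 2 can invade but species 1 cannot.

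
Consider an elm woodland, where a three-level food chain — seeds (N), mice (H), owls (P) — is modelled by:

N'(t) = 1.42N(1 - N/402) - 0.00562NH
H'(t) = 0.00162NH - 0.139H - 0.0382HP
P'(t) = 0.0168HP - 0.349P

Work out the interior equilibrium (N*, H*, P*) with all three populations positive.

N* ≈ 369, H* ≈ 20.8, P* ≈ 12

From dP/dt = 0: 0.0168H* = 0.349, so H* = 20.8.
From dN/dt = 0: 1.42(1 - N*/402) = 0.00562·20.8, giving N* = 402·(1 - 0.0822) = 369.
From dH/dt = 0: 0.00162·369 - 0.139 = 0.0382P*, so P* = 0.459/0.0382 = 12.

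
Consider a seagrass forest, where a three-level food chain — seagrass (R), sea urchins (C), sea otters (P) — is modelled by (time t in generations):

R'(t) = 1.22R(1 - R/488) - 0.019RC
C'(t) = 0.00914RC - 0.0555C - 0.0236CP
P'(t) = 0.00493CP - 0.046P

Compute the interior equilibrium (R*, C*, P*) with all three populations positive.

From dP/dt = 0: 0.00493C* = 0.046, so C* = 9.33.
From dR/dt = 0: 1.22(1 - R*/488) = 0.019·9.33, giving R* = 488·(1 - 0.145) = 417.
From dC/dt = 0: 0.00914·417 - 0.0555 = 0.0236P*, so P* = 3.76/0.0236 = 159.

R* ≈ 417, C* ≈ 9.33, P* ≈ 159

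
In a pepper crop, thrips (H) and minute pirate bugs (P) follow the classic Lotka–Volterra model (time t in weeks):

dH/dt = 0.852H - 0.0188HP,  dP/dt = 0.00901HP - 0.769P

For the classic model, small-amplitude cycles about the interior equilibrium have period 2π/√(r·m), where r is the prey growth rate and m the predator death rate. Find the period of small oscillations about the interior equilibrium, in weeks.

T ≈ 7.76 weeks

Here r = 0.852 and m = 0.769, so r·m = 0.655.
ω = √0.655 = 0.809 per week, hence T = 2π/ω ≈ 7.76 weeks.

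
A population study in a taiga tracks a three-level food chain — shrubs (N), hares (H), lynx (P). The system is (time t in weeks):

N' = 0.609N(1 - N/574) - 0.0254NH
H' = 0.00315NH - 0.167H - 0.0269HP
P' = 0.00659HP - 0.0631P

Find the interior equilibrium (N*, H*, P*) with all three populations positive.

N* ≈ 345, H* ≈ 9.58, P* ≈ 34.2

From dP/dt = 0: 0.00659H* = 0.0631, so H* = 9.58.
From dN/dt = 0: 0.609(1 - N*/574) = 0.0254·9.58, giving N* = 574·(1 - 0.399) = 345.
From dH/dt = 0: 0.00315·345 - 0.167 = 0.0269P*, so P* = 0.919/0.0269 = 34.2.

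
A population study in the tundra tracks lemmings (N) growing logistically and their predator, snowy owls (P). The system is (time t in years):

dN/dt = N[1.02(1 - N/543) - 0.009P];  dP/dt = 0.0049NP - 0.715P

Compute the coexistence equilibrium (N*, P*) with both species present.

N* ≈ 146, P* ≈ 82.9

From dP/dt = 0 with P > 0: 0.0049N* = 0.715, so N* = 146.
Substitute into dN/dt = 0: 1.02(1 - 146/543) = 0.009P*.
The bracket is 0.731, giving P* = 0.746/0.009 = 82.9.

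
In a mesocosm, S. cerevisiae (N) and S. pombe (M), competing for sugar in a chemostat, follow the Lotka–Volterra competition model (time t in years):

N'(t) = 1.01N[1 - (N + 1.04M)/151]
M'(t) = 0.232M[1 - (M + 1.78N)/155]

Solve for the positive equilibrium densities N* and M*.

N* ≈ 12, M* ≈ 134

Setting both brackets to zero gives the nullclines N + 1.04M = 151 and 1.78N + M = 155.
Substituting M = 155 - 1.78N into the first: N(1 - 1.04·1.78) = 151 - 1.04·155.
So N* = -10.2/-0.851 = 12, and then M* = 155 - 1.78·12 = 134.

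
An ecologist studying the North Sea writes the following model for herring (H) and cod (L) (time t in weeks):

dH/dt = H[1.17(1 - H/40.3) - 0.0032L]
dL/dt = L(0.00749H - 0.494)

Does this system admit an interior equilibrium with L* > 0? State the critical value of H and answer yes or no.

The predator equation gives dL/dt > 0 only when H > 0.494/0.00749 = 66.
Without the predator, H → K = 40.3. Since 40.3 < 66, the predator cannot invade.

Threshold H = 66; K < 66, so no, the predator goes extinct.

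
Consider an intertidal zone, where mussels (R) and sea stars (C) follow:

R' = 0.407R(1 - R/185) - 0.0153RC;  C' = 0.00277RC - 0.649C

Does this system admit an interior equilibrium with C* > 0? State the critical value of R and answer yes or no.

The predator equation gives dC/dt > 0 only when R > 0.649/0.00277 = 234.
Without the predator, R → K = 185. Since 185 < 234, the predator cannot invade.

Threshold R = 234; K < 234, so no, the predator goes extinct.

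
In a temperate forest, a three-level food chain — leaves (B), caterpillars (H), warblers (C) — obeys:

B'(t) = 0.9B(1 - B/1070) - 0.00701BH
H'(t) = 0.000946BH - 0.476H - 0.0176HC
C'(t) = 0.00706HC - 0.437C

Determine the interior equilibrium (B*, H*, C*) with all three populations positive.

From dC/dt = 0: 0.00706H* = 0.437, so H* = 61.9.
From dB/dt = 0: 0.9(1 - B*/1070) = 0.00701·61.9, giving B* = 1070·(1 - 0.482) = 554.
From dH/dt = 0: 0.000946·554 - 0.476 = 0.0176C*, so C* = 0.0482/0.0176 = 2.74.

B* ≈ 554, H* ≈ 61.9, C* ≈ 2.74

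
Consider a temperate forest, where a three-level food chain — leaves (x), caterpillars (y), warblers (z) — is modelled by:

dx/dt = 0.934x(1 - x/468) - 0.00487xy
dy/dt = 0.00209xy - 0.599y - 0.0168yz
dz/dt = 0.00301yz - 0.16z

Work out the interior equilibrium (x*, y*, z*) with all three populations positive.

x* ≈ 338, y* ≈ 53.2, z* ≈ 6.43

From dz/dt = 0: 0.00301y* = 0.16, so y* = 53.2.
From dx/dt = 0: 0.934(1 - x*/468) = 0.00487·53.2, giving x* = 468·(1 - 0.277) = 338.
From dy/dt = 0: 0.00209·338 - 0.599 = 0.0168z*, so z* = 0.108/0.0168 = 6.43.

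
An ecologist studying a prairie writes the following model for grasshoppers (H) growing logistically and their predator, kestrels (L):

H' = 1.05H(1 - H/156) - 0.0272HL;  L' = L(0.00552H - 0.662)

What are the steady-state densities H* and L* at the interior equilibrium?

From dL/dt = 0 with L > 0: 0.00552H* = 0.662, so H* = 120.
Substitute into dH/dt = 0: 1.05(1 - 120/156) = 0.0272L*.
The bracket is 0.231, giving L* = 0.243/0.0272 = 8.93.

H* ≈ 120, L* ≈ 8.93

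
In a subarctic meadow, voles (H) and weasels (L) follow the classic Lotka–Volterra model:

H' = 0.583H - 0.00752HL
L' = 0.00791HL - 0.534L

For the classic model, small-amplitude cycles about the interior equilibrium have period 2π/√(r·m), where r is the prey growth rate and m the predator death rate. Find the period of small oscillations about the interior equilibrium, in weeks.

T ≈ 11.3 weeks

Here r = 0.583 and m = 0.534, so r·m = 0.311.
ω = √0.311 = 0.558 per week, hence T = 2π/ω ≈ 11.3 weeks.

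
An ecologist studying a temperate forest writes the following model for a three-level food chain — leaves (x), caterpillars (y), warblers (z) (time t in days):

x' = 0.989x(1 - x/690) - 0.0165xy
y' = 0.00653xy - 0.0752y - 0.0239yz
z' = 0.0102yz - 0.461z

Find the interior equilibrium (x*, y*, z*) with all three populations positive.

x* ≈ 170, y* ≈ 45.2, z* ≈ 43.2

From dz/dt = 0: 0.0102y* = 0.461, so y* = 45.2.
From dx/dt = 0: 0.989(1 - x*/690) = 0.0165·45.2, giving x* = 690·(1 - 0.754) = 170.
From dy/dt = 0: 0.00653·170 - 0.0752 = 0.0239z*, so z* = 1.03/0.0239 = 43.2.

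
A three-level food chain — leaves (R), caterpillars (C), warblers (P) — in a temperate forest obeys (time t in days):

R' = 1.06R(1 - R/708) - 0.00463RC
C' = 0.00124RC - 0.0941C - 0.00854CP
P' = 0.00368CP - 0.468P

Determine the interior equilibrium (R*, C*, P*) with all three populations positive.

From dP/dt = 0: 0.00368C* = 0.468, so C* = 127.
From dR/dt = 0: 1.06(1 - R*/708) = 0.00463·127, giving R* = 708·(1 - 0.555) = 315.
From dC/dt = 0: 0.00124·315 - 0.0941 = 0.00854P*, so P* = 0.296/0.00854 = 34.7.

R* ≈ 315, C* ≈ 127, P* ≈ 34.7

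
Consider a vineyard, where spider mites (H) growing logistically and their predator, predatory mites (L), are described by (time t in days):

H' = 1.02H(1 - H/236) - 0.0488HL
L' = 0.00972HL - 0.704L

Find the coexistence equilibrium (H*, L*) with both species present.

H* ≈ 72.4, L* ≈ 14.5

From dL/dt = 0 with L > 0: 0.00972H* = 0.704, so H* = 72.4.
Substitute into dH/dt = 0: 1.02(1 - 72.4/236) = 0.0488L*.
The bracket is 0.693, giving L* = 0.707/0.0488 = 14.5.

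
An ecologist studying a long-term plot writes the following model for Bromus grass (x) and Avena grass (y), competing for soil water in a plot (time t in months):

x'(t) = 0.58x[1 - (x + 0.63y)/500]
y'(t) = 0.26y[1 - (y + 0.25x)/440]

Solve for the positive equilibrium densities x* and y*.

x* ≈ 264, y* ≈ 374

Setting both brackets to zero gives the nullclines x + 0.63y = 500 and 0.25x + y = 440.
Substituting y = 440 - 0.25x into the first: x(1 - 0.63·0.25) = 500 - 0.63·440.
So x* = 223/0.843 = 264, and then y* = 440 - 0.25·264 = 374.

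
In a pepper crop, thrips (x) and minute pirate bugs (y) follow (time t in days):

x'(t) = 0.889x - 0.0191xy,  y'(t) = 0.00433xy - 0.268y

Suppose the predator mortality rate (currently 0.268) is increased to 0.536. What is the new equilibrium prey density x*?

x* ≈ 124

At the interior fixed point, setting dy/dt = 0 with y > 0 fixes x* = (predator death rate)/(xy coefficient) — independent of the other coefficients.
With the change, x* = 0.536/0.00433 = 124; it rises from 61.9.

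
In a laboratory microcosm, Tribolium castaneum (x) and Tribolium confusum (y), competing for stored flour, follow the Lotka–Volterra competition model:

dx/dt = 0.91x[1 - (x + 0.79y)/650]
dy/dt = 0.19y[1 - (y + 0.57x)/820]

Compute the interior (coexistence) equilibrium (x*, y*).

Setting both brackets to zero gives the nullclines x + 0.79y = 650 and 0.57x + y = 820.
Substituting y = 820 - 0.57x into the first: x(1 - 0.79·0.57) = 650 - 0.79·820.
So x* = 2.2/0.55 = 4, and then y* = 820 - 0.57·4 = 818.

x* ≈ 4, y* ≈ 818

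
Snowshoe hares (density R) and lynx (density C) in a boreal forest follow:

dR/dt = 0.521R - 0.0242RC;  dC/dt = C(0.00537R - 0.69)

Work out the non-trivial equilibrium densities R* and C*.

Set dC/dt = 0 with C > 0: 0.00537R - 0.69 = 0, so R* = 0.69/0.00537 = 128.
Set dR/dt = 0 with R > 0: 0.521 - 0.0242C = 0, so C* = 0.521/0.0242 = 21.5.

R* ≈ 128, C* ≈ 21.5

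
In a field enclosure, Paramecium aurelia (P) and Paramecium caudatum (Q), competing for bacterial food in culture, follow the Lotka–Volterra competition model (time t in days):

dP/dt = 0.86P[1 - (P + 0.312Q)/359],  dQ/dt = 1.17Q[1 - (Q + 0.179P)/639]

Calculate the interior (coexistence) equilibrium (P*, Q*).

P* ≈ 169, Q* ≈ 609

Setting both brackets to zero gives the nullclines P + 0.312Q = 359 and 0.179P + Q = 639.
Substituting Q = 639 - 0.179P into the first: P(1 - 0.312·0.179) = 359 - 0.312·639.
So P* = 160/0.944 = 169, and then Q* = 639 - 0.179·169 = 609.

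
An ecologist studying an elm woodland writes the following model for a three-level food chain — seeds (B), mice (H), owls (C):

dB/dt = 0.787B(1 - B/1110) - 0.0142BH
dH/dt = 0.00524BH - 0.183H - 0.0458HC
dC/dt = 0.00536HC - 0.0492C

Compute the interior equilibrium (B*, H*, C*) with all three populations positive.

B* ≈ 926, H* ≈ 9.18, C* ≈ 102

From dC/dt = 0: 0.00536H* = 0.0492, so H* = 9.18.
From dB/dt = 0: 0.787(1 - B*/1110) = 0.0142·9.18, giving B* = 1110·(1 - 0.166) = 926.
From dH/dt = 0: 0.00524·926 - 0.183 = 0.0458C*, so C* = 4.67/0.0458 = 102.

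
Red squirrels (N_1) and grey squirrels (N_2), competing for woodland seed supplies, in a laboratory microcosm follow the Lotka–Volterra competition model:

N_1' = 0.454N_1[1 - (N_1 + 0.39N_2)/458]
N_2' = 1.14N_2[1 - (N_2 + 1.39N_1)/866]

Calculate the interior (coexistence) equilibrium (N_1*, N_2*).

N_1* ≈ 263, N_2* ≈ 501

Setting both brackets to zero gives the nullclines N_1 + 0.39N_2 = 458 and 1.39N_1 + N_2 = 866.
Substituting N_2 = 866 - 1.39N_1 into the first: N_1(1 - 0.39·1.39) = 458 - 0.39·866.
So N_1* = 120/0.458 = 263, and then N_2* = 866 - 1.39·263 = 501.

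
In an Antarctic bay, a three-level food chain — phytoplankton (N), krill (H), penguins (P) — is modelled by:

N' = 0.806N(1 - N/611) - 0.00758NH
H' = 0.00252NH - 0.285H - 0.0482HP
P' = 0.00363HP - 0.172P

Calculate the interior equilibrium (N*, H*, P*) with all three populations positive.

From dP/dt = 0: 0.00363H* = 0.172, so H* = 47.4.
From dN/dt = 0: 0.806(1 - N*/611) = 0.00758·47.4, giving N* = 611·(1 - 0.446) = 339.
From dH/dt = 0: 0.00252·339 - 0.285 = 0.0482P*, so P* = 0.569/0.0482 = 11.8.

N* ≈ 339, H* ≈ 47.4, P* ≈ 11.8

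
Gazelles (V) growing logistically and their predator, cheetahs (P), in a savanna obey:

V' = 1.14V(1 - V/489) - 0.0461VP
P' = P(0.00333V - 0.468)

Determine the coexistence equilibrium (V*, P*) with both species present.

From dP/dt = 0 with P > 0: 0.00333V* = 0.468, so V* = 141.
Substitute into dV/dt = 0: 1.14(1 - 141/489) = 0.0461P*.
The bracket is 0.713, giving P* = 0.812/0.0461 = 17.6.

V* ≈ 141, P* ≈ 17.6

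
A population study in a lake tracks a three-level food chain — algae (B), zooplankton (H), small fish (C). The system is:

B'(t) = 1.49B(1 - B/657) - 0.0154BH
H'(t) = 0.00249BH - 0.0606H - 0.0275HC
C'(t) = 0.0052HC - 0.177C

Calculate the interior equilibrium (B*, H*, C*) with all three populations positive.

From dC/dt = 0: 0.0052H* = 0.177, so H* = 34.
From dB/dt = 0: 1.49(1 - B*/657) = 0.0154·34, giving B* = 657·(1 - 0.352) = 426.
From dH/dt = 0: 0.00249·426 - 0.0606 = 0.0275C*, so C* = 1/0.0275 = 36.4.

B* ≈ 426, H* ≈ 34, C* ≈ 36.4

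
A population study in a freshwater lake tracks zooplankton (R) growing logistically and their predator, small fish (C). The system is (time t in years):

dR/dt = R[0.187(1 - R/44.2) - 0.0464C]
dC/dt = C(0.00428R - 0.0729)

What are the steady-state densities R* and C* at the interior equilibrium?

R* ≈ 17, C* ≈ 2.48

From dC/dt = 0 with C > 0: 0.00428R* = 0.0729, so R* = 17.
Substitute into dR/dt = 0: 0.187(1 - 17/44.2) = 0.0464C*.
The bracket is 0.615, giving C* = 0.115/0.0464 = 2.48.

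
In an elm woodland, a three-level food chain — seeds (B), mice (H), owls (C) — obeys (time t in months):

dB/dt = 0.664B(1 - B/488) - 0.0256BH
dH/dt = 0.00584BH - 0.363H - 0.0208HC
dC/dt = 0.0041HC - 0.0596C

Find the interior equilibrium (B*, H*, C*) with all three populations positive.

B* ≈ 215, H* ≈ 14.5, C* ≈ 42.8

From dC/dt = 0: 0.0041H* = 0.0596, so H* = 14.5.
From dB/dt = 0: 0.664(1 - B*/488) = 0.0256·14.5, giving B* = 488·(1 - 0.56) = 215.
From dH/dt = 0: 0.00584·215 - 0.363 = 0.0208C*, so C* = 0.89/0.0208 = 42.8.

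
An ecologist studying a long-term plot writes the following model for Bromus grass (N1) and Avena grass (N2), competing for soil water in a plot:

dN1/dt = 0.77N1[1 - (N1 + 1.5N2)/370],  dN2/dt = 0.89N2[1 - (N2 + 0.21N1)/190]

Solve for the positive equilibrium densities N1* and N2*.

N1* ≈ 124, N2* ≈ 164

Setting both brackets to zero gives the nullclines N1 + 1.5N2 = 370 and 0.21N1 + N2 = 190.
Substituting N2 = 190 - 0.21N1 into the first: N1(1 - 1.5·0.21) = 370 - 1.5·190.
So N1* = 85/0.685 = 124, and then N2* = 190 - 0.21·124 = 164.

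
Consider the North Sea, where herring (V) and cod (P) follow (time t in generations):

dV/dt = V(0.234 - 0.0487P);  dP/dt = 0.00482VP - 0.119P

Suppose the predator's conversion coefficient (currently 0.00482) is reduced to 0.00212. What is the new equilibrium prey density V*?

At the interior fixed point, setting dP/dt = 0 with P > 0 fixes V* = (predator death rate)/(VP coefficient) — independent of the other coefficients.
With the change, V* = 0.119/0.00212 = 56.1; it rises from 24.7.

V* ≈ 56.1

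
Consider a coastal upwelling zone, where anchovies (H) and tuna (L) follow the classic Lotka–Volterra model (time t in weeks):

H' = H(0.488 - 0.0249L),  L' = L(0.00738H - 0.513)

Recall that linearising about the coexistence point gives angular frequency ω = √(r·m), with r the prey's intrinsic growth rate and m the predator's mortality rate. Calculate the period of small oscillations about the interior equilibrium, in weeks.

Here r = 0.488 and m = 0.513, so r·m = 0.25.
ω = √0.25 = 0.5 per week, hence T = 2π/ω ≈ 12.6 weeks.

T ≈ 12.6 weeks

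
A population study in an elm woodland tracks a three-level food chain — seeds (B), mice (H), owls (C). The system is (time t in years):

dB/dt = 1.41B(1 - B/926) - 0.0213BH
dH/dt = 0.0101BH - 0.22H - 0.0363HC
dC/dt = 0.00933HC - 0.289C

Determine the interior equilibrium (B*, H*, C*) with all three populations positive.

B* ≈ 493, H* ≈ 31, C* ≈ 131

From dC/dt = 0: 0.00933H* = 0.289, so H* = 31.
From dB/dt = 0: 1.41(1 - B*/926) = 0.0213·31, giving B* = 926·(1 - 0.468) = 493.
From dH/dt = 0: 0.0101·493 - 0.22 = 0.0363C*, so C* = 4.76/0.0363 = 131.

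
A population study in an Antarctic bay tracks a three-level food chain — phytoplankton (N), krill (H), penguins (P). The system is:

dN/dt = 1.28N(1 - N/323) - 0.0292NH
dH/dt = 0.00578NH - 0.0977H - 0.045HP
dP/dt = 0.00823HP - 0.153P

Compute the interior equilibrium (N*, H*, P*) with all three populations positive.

N* ≈ 186, H* ≈ 18.6, P* ≈ 21.7

From dP/dt = 0: 0.00823H* = 0.153, so H* = 18.6.
From dN/dt = 0: 1.28(1 - N*/323) = 0.0292·18.6, giving N* = 323·(1 - 0.424) = 186.
From dH/dt = 0: 0.00578·186 - 0.0977 = 0.045P*, so P* = 0.977/0.045 = 21.7.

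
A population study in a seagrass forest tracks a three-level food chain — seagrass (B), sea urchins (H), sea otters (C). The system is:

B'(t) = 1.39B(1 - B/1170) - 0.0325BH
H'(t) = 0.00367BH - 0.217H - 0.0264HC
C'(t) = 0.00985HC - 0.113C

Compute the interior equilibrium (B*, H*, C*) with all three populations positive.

From dC/dt = 0: 0.00985H* = 0.113, so H* = 11.5.
From dB/dt = 0: 1.39(1 - B*/1170) = 0.0325·11.5, giving B* = 1170·(1 - 0.268) = 856.
From dH/dt = 0: 0.00367·856 - 0.217 = 0.0264C*, so C* = 2.93/0.0264 = 111.

B* ≈ 856, H* ≈ 11.5, C* ≈ 111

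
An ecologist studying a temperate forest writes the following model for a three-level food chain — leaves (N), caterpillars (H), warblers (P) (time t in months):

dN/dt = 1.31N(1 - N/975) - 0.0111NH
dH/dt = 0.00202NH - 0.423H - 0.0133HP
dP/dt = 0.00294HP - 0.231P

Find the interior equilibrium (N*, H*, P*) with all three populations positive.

N* ≈ 326, H* ≈ 78.6, P* ≈ 17.7

From dP/dt = 0: 0.00294H* = 0.231, so H* = 78.6.
From dN/dt = 0: 1.31(1 - N*/975) = 0.0111·78.6, giving N* = 975·(1 - 0.666) = 326.
From dH/dt = 0: 0.00202·326 - 0.423 = 0.0133P*, so P* = 0.235/0.0133 = 17.7.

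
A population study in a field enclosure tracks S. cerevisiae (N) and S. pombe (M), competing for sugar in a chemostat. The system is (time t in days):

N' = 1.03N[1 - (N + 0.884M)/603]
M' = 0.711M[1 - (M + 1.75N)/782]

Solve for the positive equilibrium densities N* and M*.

Setting both brackets to zero gives the nullclines N + 0.884M = 603 and 1.75N + M = 782.
Substituting M = 782 - 1.75N into the first: N(1 - 0.884·1.75) = 603 - 0.884·782.
So N* = -88.3/-0.547 = 161, and then M* = 782 - 1.75·161 = 500.

N* ≈ 161, M* ≈ 500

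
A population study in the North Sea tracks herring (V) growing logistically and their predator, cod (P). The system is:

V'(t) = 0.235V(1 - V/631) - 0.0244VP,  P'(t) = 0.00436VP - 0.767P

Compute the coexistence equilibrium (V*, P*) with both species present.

From dP/dt = 0 with P > 0: 0.00436V* = 0.767, so V* = 176.
Substitute into dV/dt = 0: 0.235(1 - 176/631) = 0.0244P*.
The bracket is 0.721, giving P* = 0.169/0.0244 = 6.95.

V* ≈ 176, P* ≈ 6.95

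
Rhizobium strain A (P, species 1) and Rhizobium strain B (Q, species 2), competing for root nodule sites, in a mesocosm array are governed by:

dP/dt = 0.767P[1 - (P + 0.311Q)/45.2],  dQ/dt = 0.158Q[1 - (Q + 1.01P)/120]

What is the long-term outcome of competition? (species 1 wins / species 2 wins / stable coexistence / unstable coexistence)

stable coexistence

Compare the nullcline intercepts: K1/α12 = 45.2/0.311 = 145 > K2 = 120; K2/α21 = 120/1.01 = 119 > K1 = 45.2.
Since both inequalities hold, each species can invade when rare, so the interior equilibrium is stable.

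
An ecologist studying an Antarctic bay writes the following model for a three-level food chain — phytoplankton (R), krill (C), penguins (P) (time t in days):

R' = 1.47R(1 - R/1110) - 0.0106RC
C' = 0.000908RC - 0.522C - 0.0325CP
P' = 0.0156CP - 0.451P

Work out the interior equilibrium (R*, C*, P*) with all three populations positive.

R* ≈ 879, C* ≈ 28.9, P* ≈ 8.49

From dP/dt = 0: 0.0156C* = 0.451, so C* = 28.9.
From dR/dt = 0: 1.47(1 - R*/1110) = 0.0106·28.9, giving R* = 1110·(1 - 0.208) = 879.
From dC/dt = 0: 0.000908·879 - 0.522 = 0.0325P*, so P* = 0.276/0.0325 = 8.49.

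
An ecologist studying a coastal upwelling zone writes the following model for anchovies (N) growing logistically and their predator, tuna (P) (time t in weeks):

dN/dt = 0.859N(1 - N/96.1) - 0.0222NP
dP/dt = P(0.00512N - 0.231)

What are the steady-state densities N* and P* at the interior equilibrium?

From dP/dt = 0 with P > 0: 0.00512N* = 0.231, so N* = 45.1.
Substitute into dN/dt = 0: 0.859(1 - 45.1/96.1) = 0.0222P*.
The bracket is 0.531, giving P* = 0.456/0.0222 = 20.5.

N* ≈ 45.1, P* ≈ 20.5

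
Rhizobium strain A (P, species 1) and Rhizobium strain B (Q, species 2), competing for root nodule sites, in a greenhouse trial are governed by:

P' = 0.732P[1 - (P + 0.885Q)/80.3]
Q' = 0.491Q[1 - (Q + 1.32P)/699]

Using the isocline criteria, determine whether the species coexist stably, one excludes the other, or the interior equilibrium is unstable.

species 2 excludes species 1

Compare the nullcline intercepts: K1/α12 = 80.3/0.885 = 90.7 < K2 = 699; K2/α21 = 699/1.32 = 530 > K1 = 80.3.
Since the inequalities point opposite ways, species 2 can invade but species 1 cannot.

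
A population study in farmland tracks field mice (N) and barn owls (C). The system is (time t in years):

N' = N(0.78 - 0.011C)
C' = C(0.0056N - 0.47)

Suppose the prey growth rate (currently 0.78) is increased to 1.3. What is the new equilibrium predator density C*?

At the interior fixed point, setting dN/dt = 0 with N > 0 fixes C* = (prey growth rate)/(NC coefficient) — independent of the other coefficients.
With the change, C* = 1.3/0.011 = 118; it rises from 70.9.

C* ≈ 118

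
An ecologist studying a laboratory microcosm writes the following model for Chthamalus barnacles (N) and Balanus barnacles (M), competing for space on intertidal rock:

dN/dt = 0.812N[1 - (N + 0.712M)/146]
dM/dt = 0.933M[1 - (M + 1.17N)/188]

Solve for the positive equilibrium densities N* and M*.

N* ≈ 72.7, M* ≈ 103

Setting both brackets to zero gives the nullclines N + 0.712M = 146 and 1.17N + M = 188.
Substituting M = 188 - 1.17N into the first: N(1 - 0.712·1.17) = 146 - 0.712·188.
So N* = 12.1/0.167 = 72.7, and then M* = 188 - 1.17·72.7 = 103.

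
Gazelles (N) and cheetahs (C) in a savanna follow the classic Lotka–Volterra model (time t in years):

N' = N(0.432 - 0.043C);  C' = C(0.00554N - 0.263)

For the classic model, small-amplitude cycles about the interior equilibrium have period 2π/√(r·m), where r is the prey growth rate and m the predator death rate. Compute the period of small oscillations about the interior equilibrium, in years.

T ≈ 18.6 years

Here r = 0.432 and m = 0.263, so r·m = 0.114.
ω = √0.114 = 0.337 per year, hence T = 2π/ω ≈ 18.6 years.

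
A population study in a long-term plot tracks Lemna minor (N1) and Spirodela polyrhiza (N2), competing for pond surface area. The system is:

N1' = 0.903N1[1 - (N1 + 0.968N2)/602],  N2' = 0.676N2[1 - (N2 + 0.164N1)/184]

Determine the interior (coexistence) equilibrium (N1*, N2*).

Setting both brackets to zero gives the nullclines N1 + 0.968N2 = 602 and 0.164N1 + N2 = 184.
Substituting N2 = 184 - 0.164N1 into the first: N1(1 - 0.968·0.164) = 602 - 0.968·184.
So N1* = 424/0.841 = 504, and then N2* = 184 - 0.164·504 = 101.

N1* ≈ 504, N2* ≈ 101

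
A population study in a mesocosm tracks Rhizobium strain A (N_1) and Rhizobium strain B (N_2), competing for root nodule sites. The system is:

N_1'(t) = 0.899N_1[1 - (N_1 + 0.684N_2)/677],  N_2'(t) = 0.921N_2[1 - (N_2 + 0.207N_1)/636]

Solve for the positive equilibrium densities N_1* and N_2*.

N_1* ≈ 282, N_2* ≈ 578

Setting both brackets to zero gives the nullclines N_1 + 0.684N_2 = 677 and 0.207N_1 + N_2 = 636.
Substituting N_2 = 636 - 0.207N_1 into the first: N_1(1 - 0.684·0.207) = 677 - 0.684·636.
So N_1* = 242/0.858 = 282, and then N_2* = 636 - 0.207·282 = 578.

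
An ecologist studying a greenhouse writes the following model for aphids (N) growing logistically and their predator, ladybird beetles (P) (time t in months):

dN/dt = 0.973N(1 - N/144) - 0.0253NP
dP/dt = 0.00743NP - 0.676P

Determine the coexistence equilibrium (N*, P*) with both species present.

N* ≈ 91, P* ≈ 14.2

From dP/dt = 0 with P > 0: 0.00743N* = 0.676, so N* = 91.
Substitute into dN/dt = 0: 0.973(1 - 91/144) = 0.0253P*.
The bracket is 0.368, giving P* = 0.358/0.0253 = 14.2.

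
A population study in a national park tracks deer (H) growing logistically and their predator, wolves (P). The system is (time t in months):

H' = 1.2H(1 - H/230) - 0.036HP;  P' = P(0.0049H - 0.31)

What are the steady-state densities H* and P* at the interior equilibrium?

From dP/dt = 0 with P > 0: 0.0049H* = 0.31, so H* = 63.3.
Substitute into dH/dt = 0: 1.2(1 - 63.3/230) = 0.036P*.
The bracket is 0.725, giving P* = 0.87/0.036 = 24.2.

H* ≈ 63.3, P* ≈ 24.2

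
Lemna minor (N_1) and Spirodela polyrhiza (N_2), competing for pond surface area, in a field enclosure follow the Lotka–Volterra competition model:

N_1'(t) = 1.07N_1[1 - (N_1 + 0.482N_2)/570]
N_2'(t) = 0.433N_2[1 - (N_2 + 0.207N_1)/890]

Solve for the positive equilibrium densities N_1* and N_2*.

N_1* ≈ 157, N_2* ≈ 858

Setting both brackets to zero gives the nullclines N_1 + 0.482N_2 = 570 and 0.207N_1 + N_2 = 890.
Substituting N_2 = 890 - 0.207N_1 into the first: N_1(1 - 0.482·0.207) = 570 - 0.482·890.
So N_1* = 141/0.9 = 157, and then N_2* = 890 - 0.207·157 = 858.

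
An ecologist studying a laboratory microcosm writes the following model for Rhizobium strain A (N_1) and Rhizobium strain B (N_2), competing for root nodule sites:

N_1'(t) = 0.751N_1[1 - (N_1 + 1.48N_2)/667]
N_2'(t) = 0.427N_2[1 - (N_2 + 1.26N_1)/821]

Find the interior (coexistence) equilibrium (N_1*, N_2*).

N_1* ≈ 634, N_2* ≈ 22.5

Setting both brackets to zero gives the nullclines N_1 + 1.48N_2 = 667 and 1.26N_1 + N_2 = 821.
Substituting N_2 = 821 - 1.26N_1 into the first: N_1(1 - 1.48·1.26) = 667 - 1.48·821.
So N_1* = -548/-0.865 = 634, and then N_2* = 821 - 1.26·634 = 22.5.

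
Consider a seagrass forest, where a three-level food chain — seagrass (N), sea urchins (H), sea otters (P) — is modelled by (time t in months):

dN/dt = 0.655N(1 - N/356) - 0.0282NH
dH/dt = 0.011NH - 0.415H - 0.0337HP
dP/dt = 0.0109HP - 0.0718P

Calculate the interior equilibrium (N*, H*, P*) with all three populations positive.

From dP/dt = 0: 0.0109H* = 0.0718, so H* = 6.59.
From dN/dt = 0: 0.655(1 - N*/356) = 0.0282·6.59, giving N* = 356·(1 - 0.284) = 255.
From dH/dt = 0: 0.011·255 - 0.415 = 0.0337P*, so P* = 2.39/0.0337 = 70.9.

N* ≈ 255, H* ≈ 6.59, P* ≈ 70.9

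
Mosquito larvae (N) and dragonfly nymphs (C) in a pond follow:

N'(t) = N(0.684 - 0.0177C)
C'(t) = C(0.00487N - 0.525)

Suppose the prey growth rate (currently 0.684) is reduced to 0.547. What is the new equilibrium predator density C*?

At the interior fixed point, setting dN/dt = 0 with N > 0 fixes C* = (prey growth rate)/(NC coefficient) — independent of the other coefficients.
With the change, C* = 0.547/0.0177 = 30.9; it falls from 38.6.

C* ≈ 30.9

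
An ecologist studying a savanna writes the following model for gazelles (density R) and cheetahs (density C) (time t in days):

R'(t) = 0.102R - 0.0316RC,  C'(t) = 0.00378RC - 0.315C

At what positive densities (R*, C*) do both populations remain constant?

R* ≈ 83.3, C* ≈ 3.23

Set dC/dt = 0 with C > 0: 0.00378R - 0.315 = 0, so R* = 0.315/0.00378 = 83.3.
Set dR/dt = 0 with R > 0: 0.102 - 0.0316C = 0, so C* = 0.102/0.0316 = 3.23.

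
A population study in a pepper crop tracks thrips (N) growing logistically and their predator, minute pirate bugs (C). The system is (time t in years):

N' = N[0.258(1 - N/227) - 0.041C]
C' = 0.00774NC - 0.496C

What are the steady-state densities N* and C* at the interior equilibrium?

From dC/dt = 0 with C > 0: 0.00774N* = 0.496, so N* = 64.1.
Substitute into dN/dt = 0: 0.258(1 - 64.1/227) = 0.041C*.
The bracket is 0.718, giving C* = 0.185/0.041 = 4.52.

N* ≈ 64.1, C* ≈ 4.52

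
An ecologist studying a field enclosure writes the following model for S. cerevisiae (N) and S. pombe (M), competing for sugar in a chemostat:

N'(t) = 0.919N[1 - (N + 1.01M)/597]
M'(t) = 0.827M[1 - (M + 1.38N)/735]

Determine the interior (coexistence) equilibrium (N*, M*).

N* ≈ 369, M* ≈ 226

Setting both brackets to zero gives the nullclines N + 1.01M = 597 and 1.38N + M = 735.
Substituting M = 735 - 1.38N into the first: N(1 - 1.01·1.38) = 597 - 1.01·735.
So N* = -145/-0.394 = 369, and then M* = 735 - 1.38·369 = 226.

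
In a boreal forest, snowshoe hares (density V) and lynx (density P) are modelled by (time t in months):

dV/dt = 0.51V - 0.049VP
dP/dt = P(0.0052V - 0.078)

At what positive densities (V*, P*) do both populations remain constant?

V* ≈ 15, P* ≈ 10.4

Set dP/dt = 0 with P > 0: 0.0052V - 0.078 = 0, so V* = 0.078/0.0052 = 15.
Set dV/dt = 0 with V > 0: 0.51 - 0.049P = 0, so P* = 0.51/0.049 = 10.4.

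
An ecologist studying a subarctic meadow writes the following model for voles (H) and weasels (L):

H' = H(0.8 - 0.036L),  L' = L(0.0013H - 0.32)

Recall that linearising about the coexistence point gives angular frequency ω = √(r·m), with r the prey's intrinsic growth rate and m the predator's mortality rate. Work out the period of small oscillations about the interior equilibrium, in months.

Here r = 0.8 and m = 0.32, so r·m = 0.256.
ω = √0.256 = 0.506 per month, hence T = 2π/ω ≈ 12.4 months.

T ≈ 12.4 months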